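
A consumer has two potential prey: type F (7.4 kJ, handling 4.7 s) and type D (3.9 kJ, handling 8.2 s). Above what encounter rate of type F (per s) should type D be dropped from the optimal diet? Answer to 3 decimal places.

Drop type D once their profitability E₂/h₂ falls below the rate achievable on type F alone: E₂/h₂ = λE₁/(1 + λh₁).
Solve for λ: λE₁h₂ = E₂(1 + λh₁) → λ(E₁h₂ − E₂h₁) = E₂ → λ = E₂/(E₁h₂ − E₂h₁).
λ = 3.9/(7.4×8.2 − 3.9×4.7) = 3.9/42.35 = 0.09209 per s.

0.092 per s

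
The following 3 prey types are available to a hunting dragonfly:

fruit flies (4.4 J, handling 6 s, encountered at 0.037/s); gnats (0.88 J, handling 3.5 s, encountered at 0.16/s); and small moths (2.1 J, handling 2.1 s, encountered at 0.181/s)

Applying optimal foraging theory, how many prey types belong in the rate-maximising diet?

E/h in descending order: small moths 1, fruit flies 0.733, gnats 0.251 J/s. The optimal diet is the largest prefix of this list for which every included type satisfies E_i/h_i > R on the types above it.
Rate on top 1: 0.2754. fruit flies: 0.733 > 0.2754 → include.
Rate on top 2: 0.3389. gnats: 0.251 < 0.3389 → exclude; stop.
Optimal diet: small moths, fruit flies — 2 of 3 types.

2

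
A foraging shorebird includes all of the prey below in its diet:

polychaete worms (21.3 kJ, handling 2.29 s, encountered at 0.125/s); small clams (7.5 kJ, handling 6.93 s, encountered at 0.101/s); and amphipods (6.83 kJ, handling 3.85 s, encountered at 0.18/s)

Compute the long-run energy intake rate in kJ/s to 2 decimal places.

1.74 kJ/s

R = Σλ_iE_i / (1 + Σλ_ih_i)
Numerator: 0.125×21.3 + 0.101×7.5 + 0.18×6.83 = 4.649
Denominator: 1 + 0.125×2.29 + 0.101×6.93 + 0.18×3.85 = 2.679
R = 4.649/2.679 = 1.735 kJ/s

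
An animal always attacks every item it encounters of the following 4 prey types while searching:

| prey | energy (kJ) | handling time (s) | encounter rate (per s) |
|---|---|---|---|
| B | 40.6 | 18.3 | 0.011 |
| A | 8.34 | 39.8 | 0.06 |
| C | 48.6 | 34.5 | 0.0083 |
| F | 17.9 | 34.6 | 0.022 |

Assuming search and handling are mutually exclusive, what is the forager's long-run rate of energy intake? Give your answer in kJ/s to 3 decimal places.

R = (0.011×40.6 + 0.06×8.34 + 0.0083×48.6 + 0.022×17.9) / (1 + 0.011×18.3 + 0.06×39.8 + 0.0083×34.5 + 0.022×34.6) = 1.744/4.637 = 0.3762 kJ/s.

0.376 kJ/s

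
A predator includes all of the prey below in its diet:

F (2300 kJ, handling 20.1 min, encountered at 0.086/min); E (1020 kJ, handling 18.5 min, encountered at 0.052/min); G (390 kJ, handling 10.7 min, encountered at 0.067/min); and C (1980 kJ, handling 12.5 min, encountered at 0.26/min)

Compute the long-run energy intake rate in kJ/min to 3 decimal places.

R = Σλ_iE_i / (1 + Σλ_ih_i)
Numerator: 0.086×2300 + 0.052×1020 + 0.067×390 + 0.26×1980 = 791.8
Denominator: 1 + 0.086×20.1 + 0.052×18.5 + 0.067×10.7 + 0.26×12.5 = 7.657
R = 791.8/7.657 = 103.4 kJ/min

103.398 kJ/min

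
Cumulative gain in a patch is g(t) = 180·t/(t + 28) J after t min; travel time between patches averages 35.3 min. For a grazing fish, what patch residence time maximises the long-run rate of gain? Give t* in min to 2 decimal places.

Maximise g(t)/(T+t): set derivative to zero → g'(t)(T+t) = g(t).
g'(t) = 180·28/(t + 28)². Setting 180·28/(t+28)² = 180t/[(t+28)(35.3+t)] gives 28(35.3+t) = t(t+28), so t² = 28×35.3 = 988.4.
t* = √988.4 = 31.44 min.

31.44 min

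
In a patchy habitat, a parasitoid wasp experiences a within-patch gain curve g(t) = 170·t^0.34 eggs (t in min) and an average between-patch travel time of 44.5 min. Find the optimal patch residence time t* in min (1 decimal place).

22.9 min

Maximise g(t)/(T+t): set derivative to zero → g'(t)(T+t) = g(t).
g'(t) = 0.34·170·t^-0.66. Setting 0.34·170·t^-0.66 = 170·t^0.34/(44.5+t) gives 0.34(44.5+t) = t, so 0.66·t = 0.34×44.5.
t* = 0.34×44.5/0.66 = 22.92 min.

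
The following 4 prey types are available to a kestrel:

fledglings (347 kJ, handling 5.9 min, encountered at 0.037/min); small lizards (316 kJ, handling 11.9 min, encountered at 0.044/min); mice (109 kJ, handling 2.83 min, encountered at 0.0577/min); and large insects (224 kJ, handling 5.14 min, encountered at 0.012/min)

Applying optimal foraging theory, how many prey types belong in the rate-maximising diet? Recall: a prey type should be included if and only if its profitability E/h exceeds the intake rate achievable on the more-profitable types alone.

Rank by E/h (kJ/min): fledglings 58.8, large insects 43.6, mice 38.5, small lizards 26.6. Include each in turn until the next type's E/h falls below the running intake rate.
Rate on top 1: 10.54. large insects: 43.6 > 10.54 → include.
Rate on top 2: 12.13. mice: 38.5 > 12.13 → include.
Rate on top 3: 15.12. small lizards: 26.6 > 15.12 → include.
Optimal diet: fledglings, large insects, mice, small lizards — 4 of 4 types.

4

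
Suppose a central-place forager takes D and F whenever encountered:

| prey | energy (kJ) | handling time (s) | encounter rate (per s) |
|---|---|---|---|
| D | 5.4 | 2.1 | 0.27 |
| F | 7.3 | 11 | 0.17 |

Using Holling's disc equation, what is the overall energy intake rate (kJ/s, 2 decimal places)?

0.79 kJ/s

R = (0.27×5.4 + 0.17×7.3) / (1 + 0.27×2.1 + 0.17×11) = 2.699/3.437 = 0.7853 kJ/s.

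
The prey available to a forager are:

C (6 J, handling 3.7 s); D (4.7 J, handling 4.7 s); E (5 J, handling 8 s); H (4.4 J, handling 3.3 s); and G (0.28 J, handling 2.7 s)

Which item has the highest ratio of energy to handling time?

Profitability E/h (J/s): C = 6/3.7 = 1.62, D = 4.7/4.7 = 1, E = 5/8 = 0.625, H = 4.4/3.3 = 1.33, G = 0.28/2.7 = 0.104.
Ranked: C > H > D > E > G.

C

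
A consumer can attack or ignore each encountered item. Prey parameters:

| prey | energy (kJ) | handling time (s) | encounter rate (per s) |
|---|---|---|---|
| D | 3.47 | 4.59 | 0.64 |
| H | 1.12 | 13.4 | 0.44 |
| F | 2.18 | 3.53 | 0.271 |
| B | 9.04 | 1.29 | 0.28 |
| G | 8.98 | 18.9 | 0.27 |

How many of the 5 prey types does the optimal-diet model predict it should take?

Rank by E/h (kJ/s): B 7.01, D 0.756, F 0.618, G 0.475, H 0.0836. Include each in turn until the next type's E/h falls below the running intake rate.
Rate on top 1: 1.86. D: 0.756 < 1.86 → exclude; stop.
Optimal diet: B — 1 of 5 types.

1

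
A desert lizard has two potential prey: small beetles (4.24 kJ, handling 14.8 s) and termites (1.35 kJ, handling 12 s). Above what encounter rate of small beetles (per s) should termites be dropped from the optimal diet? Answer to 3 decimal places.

The zero-one rule: include termites iff E₂/h₂ > λE₁/(1+λh₁). Equality gives the switch point.
λE₁h₂ = E₂ + λE₂h₁ ⇒ λ = E₂/(E₁h₂ − E₂h₁) = 1.35/(50.88 − 19.98) = 0.04369 per s.

0.044 per s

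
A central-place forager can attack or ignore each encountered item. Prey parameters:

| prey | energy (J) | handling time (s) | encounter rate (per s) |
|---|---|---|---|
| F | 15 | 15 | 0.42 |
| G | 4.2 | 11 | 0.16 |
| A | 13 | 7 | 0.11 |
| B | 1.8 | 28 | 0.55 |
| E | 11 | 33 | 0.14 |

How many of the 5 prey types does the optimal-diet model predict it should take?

2

Profitabilities (E/h, J/s): A 1.86, F 1, G 0.382, E 0.333, B 0.0643. Add prey in this order while the next type's profitability exceeds the intake rate on those already taken.
Rate on top 1: 0.8079. F: 1 > 0.8079 → include.
Rate on top 2: 0.9579. G: 0.382 < 0.9579 → exclude; stop.
Optimal diet: A, F — 2 of 5 types.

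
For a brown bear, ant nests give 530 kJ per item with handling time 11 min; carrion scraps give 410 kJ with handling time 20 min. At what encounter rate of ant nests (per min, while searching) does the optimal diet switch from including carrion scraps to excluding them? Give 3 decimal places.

The zero-one rule: include carrion scraps iff E₂/h₂ > λE₁/(1+λh₁). Equality gives the switch point.
λE₁h₂ = E₂ + λE₂h₁ ⇒ λ = E₂/(E₁h₂ − E₂h₁) = 410/(1.06e+04 − 4510) = 0.06732 per min.

0.067 per min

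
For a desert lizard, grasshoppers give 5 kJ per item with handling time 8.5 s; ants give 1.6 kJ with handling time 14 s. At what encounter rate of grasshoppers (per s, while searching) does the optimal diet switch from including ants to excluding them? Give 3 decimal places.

At the threshold, the rate on grasshoppers alone equals the profitability of ants: λ·5/(1 + λ·8.5) = 1.6/14 = 0.1143.
Rearranging, λ(5 − 0.1143×8.5) = 0.1143, so λ = 0.1143/4.029 = 0.02837 per s.

0.028 per s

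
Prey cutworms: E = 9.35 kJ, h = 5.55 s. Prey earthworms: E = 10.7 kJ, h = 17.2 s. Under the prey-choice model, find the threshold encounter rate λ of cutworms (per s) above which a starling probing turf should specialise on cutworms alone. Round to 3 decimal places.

Drop earthworms once their profitability E₂/h₂ falls below the rate achievable on cutworms alone: E₂/h₂ = λE₁/(1 + λh₁).
Solve for λ: λE₁h₂ = E₂(1 + λh₁) → λ(E₁h₂ − E₂h₁) = E₂ → λ = E₂/(E₁h₂ − E₂h₁).
λ = 10.7/(9.35×17.2 − 10.7×5.55) = 10.7/101.4 = 0.1055 per s.

0.105 per s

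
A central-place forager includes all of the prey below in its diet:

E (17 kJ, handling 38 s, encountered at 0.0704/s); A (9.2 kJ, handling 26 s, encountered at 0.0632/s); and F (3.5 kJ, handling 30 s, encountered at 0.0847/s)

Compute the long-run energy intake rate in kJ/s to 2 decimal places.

Energy encountered per unit search time: 0.0704×17 + 0.0632×9.2 + 0.0847×3.5 = 2.075 kJ/s.
Handling time per unit search time: 0.0704×38 + 0.0632×26 + 0.0847×30 = 6.859.
Rate = 2.075/(1 + 6.859) = 0.264 kJ/s.

0.26 kJ/s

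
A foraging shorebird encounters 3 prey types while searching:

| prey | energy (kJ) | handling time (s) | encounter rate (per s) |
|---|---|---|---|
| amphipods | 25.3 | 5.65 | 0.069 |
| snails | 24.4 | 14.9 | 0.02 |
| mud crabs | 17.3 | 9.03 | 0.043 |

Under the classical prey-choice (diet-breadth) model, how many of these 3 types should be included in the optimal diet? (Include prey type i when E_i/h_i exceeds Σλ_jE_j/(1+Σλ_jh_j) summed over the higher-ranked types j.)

3

Rank by E/h (kJ/s): amphipods 4.48, mud crabs 1.92, snails 1.64. Include each in turn until the next type's E/h falls below the running intake rate.
Rate on top 1: 1.256. mud crabs: 1.92 > 1.256 → include.
Rate on top 2: 1.4. snails: 1.64 > 1.4 → include.
Optimal diet: amphipods, mud crabs, snails — 3 of 3 types.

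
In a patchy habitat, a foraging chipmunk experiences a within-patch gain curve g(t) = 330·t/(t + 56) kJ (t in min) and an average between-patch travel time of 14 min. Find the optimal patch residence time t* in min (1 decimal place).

Maximise g(t)/(T+t): set derivative to zero → g'(t)(T+t) = g(t).
g'(t) = 330·56/(t + 56)². Setting 330·56/(t+56)² = 330t/[(t+56)(14+t)] gives 56(14+t) = t(t+56), so t² = 56×14 = 784.
t* = √784 = 28 min.

28.0 min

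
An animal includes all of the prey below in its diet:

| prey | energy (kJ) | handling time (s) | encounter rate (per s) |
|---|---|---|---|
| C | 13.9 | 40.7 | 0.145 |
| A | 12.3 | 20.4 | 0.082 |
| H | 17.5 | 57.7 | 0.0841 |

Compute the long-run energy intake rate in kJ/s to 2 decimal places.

0.33 kJ/s

R = (0.145×13.9 + 0.082×12.3 + 0.0841×17.5) / (1 + 0.145×40.7 + 0.082×20.4 + 0.0841×57.7) = 4.496/13.43 = 0.3348 kJ/s.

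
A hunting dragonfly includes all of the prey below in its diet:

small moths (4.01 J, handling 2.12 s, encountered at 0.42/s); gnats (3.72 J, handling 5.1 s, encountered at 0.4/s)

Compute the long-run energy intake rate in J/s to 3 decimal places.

0.807 J/s

R = Σλ_iE_i / (1 + Σλ_ih_i)
Numerator: 0.42×4.01 + 0.4×3.72 = 3.172
Denominator: 1 + 0.42×2.12 + 0.4×5.1 = 3.93
R = 3.172/3.93 = 0.8071 J/s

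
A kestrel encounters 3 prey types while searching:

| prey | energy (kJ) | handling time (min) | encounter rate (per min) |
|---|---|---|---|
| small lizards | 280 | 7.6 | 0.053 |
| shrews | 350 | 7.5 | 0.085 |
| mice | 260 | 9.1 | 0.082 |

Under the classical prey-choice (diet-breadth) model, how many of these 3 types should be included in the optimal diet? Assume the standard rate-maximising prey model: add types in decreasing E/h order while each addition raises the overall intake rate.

E/h in descending order: shrews 46.7, small lizards 36.8, mice 28.6 kJ/min. The optimal diet is the largest prefix of this list for which every included type satisfies E_i/h_i > R on the types above it.
Rate on top 1: 18.17. small lizards: 36.8 > 18.17 → include.
Rate on top 2: 21.85. mice: 28.6 > 21.85 → include.
Optimal diet: shrews, small lizards, mice — 3 of 3 types.

3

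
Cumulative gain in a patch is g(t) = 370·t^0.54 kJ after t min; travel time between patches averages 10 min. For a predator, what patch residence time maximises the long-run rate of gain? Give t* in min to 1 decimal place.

11.7 min

Maximise g(t)/(T+t): set derivative to zero → g'(t)(T+t) = g(t).
g'(t) = 0.54·370·t^-0.46. Setting 0.54·370·t^-0.46 = 370·t^0.54/(10+t) gives 0.54(10+t) = t, so 0.46·t = 0.54×10.
t* = 0.54×10/0.46 = 11.74 min.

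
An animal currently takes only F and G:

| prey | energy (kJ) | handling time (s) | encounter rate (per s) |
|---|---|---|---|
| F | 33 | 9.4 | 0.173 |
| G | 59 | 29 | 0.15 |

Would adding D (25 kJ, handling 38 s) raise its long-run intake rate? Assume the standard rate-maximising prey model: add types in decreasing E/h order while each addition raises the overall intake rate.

No

Current rate: (0.173×33 + 0.15×59)/(1 + 0.173×9.4 + 0.15×29) = 2.087 kJ/s.
Profitability of D: 25/38 = 0.6579 kJ/s.
Since 0.6579 < R, time spent handling D is better spent searching.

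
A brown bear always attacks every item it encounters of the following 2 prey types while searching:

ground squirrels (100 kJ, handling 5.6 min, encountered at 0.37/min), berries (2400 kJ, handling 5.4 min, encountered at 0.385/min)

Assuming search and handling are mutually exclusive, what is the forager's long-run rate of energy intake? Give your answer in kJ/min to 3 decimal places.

R = (0.37×100 + 0.385×2400) / (1 + 0.37×5.6 + 0.385×5.4) = 961/5.151 = 186.6 kJ/min.

186.566 kJ/min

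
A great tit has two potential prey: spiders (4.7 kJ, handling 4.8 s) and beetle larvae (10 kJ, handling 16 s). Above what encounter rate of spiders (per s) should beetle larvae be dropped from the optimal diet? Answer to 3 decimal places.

Drop beetle larvae once their profitability E₂/h₂ falls below the rate achievable on spiders alone: E₂/h₂ = λE₁/(1 + λh₁).
Solve for λ: λE₁h₂ = E₂(1 + λh₁) → λ(E₁h₂ − E₂h₁) = E₂ → λ = E₂/(E₁h₂ − E₂h₁).
λ = 10/(4.7×16 − 10×4.8) = 10/27.2 = 0.3676 per s.

0.368 per s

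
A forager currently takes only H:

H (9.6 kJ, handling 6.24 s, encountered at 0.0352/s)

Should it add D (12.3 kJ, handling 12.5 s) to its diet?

Yes

Intake rate on the current diet: R = (0.0352×9.6) / (1 + 0.0352×6.24) = 0.3379/1.22 = 0.2771 kJ/s.
Profitability of D: 12.3/12.5 = 0.984 kJ/s.
0.984 > 0.2771, so adding D raises the average — include it.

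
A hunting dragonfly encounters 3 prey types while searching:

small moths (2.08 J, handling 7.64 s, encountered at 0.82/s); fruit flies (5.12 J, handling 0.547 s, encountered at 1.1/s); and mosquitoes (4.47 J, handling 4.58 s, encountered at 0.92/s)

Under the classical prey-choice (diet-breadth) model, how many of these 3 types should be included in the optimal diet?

1

Rank by E/h (J/s): fruit flies 9.36, mosquitoes 0.976, small moths 0.272. Include each in turn until the next type's E/h falls below the running intake rate.
Rate on top 1: 3.516. mosquitoes: 0.976 < 3.516 → exclude; stop.
Optimal diet: fruit flies — 1 of 3 types.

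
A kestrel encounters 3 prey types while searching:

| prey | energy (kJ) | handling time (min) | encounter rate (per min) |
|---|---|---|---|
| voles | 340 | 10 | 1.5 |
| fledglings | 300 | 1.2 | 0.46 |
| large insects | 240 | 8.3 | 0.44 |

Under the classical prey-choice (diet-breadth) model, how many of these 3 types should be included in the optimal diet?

1

Profitabilities (E/h, kJ/min): fledglings 250, voles 34, large insects 28.9. Add prey in this order while the next type's profitability exceeds the intake rate on those already taken.
Rate on top 1: 88.92. voles: 34 < 88.92 → exclude; stop.
Optimal diet: fledglings — 1 of 3 types.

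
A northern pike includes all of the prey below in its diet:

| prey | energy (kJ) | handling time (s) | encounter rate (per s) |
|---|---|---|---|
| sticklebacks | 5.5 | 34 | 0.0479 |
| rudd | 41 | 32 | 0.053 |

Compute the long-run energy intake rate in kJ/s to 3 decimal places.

R = Σλ_iE_i / (1 + Σλ_ih_i)
Numerator: 0.0479×5.5 + 0.053×41 = 2.436
Denominator: 1 + 0.0479×34 + 0.053×32 = 4.325
R = 2.436/4.325 = 0.5634 kJ/s

0.563 kJ/s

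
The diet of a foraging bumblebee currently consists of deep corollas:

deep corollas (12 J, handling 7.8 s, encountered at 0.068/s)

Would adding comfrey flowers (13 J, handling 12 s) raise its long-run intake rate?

Yes

Intake rate on the current diet: R = (0.068×12) / (1 + 0.068×7.8) = 0.816/1.53 = 0.5332 J/s.
Profitability of comfrey flowers: 13/12 = 1.083 J/s.
Since 1.083 > R, including comfrey flowers increases the long-run rate.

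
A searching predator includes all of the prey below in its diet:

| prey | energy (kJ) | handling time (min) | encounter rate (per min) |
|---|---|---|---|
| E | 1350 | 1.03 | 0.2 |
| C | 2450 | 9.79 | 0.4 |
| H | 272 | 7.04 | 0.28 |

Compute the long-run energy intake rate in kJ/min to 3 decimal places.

186.962 kJ/min

Energy encountered per unit search time: 0.2×1350 + 0.4×2450 + 0.28×272 = 1326 kJ/min.
Handling time per unit search time: 0.2×1.03 + 0.4×9.79 + 0.28×7.04 = 6.093.
Rate = 1326/(1 + 6.093) = 187 kJ/min.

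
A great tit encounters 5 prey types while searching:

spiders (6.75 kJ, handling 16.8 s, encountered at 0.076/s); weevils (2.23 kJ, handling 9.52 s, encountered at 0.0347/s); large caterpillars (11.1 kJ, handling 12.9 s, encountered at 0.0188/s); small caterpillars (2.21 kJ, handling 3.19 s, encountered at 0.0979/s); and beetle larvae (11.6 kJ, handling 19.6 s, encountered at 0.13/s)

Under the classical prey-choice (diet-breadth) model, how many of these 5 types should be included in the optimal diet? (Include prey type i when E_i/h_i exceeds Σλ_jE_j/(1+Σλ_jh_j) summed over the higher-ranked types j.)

3

Rank by E/h (kJ/s): large caterpillars 0.86, small caterpillars 0.693, beetle larvae 0.592, spiders 0.402, weevils 0.234. Include each in turn until the next type's E/h falls below the running intake rate.
Rate on top 1: 0.1679. small caterpillars: 0.693 > 0.1679 → include.
Rate on top 2: 0.2734. beetle larvae: 0.592 > 0.2734 → include.
Rate on top 3: 0.4711. spiders: 0.402 < 0.4711 → exclude; stop.
Optimal diet: large caterpillars, small caterpillars, beetle larvae — 3 of 5 types.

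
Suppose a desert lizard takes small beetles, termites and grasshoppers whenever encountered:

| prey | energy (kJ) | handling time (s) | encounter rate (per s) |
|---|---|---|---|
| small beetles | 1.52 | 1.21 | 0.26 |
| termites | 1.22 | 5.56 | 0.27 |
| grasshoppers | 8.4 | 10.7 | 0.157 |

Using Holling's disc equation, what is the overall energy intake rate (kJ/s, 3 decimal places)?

R = (0.26×1.52 + 0.27×1.22 + 0.157×8.4) / (1 + 0.26×1.21 + 0.27×5.56 + 0.157×10.7) = 2.043/4.496 = 0.4545 kJ/s.

0.455 kJ/s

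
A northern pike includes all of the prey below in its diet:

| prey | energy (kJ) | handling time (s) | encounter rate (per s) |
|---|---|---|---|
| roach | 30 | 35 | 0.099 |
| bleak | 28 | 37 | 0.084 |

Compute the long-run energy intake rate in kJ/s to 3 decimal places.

R = Σλ_iE_i / (1 + Σλ_ih_i)
Numerator: 0.099×30 + 0.084×28 = 5.322
Denominator: 1 + 0.099×35 + 0.084×37 = 7.573
R = 5.322/7.573 = 0.7028 kJ/s

0.703 kJ/s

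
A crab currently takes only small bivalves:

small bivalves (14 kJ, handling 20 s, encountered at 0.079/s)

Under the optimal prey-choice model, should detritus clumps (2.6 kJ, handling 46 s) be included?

No

On small bivalves alone, R = ΣλE/(1+Σλh) = 1.106/2.58 = 0.4287 kJ/s.
detritus clumps: E/h = 2.6/46 = 0.05652 kJ/s.
Since 0.05652 < R, time spent handling detritus clumps is better spent searching.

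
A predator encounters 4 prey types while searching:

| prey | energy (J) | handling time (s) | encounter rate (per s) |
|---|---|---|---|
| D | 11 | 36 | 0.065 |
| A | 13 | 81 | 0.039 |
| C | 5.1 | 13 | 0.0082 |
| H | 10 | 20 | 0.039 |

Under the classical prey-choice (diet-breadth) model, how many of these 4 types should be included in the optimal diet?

Rank by E/h (J/s): H 0.5, C 0.392, D 0.306, A 0.16. Include each in turn until the next type's E/h falls below the running intake rate.
Rate on top 1: 0.2191. C: 0.392 > 0.2191 → include.
Rate on top 2: 0.2289. D: 0.306 > 0.2289 → include.
Rate on top 3: 0.2713. A: 0.16 < 0.2713 → exclude; stop.
Optimal diet: H, C, D — 3 of 4 types.

3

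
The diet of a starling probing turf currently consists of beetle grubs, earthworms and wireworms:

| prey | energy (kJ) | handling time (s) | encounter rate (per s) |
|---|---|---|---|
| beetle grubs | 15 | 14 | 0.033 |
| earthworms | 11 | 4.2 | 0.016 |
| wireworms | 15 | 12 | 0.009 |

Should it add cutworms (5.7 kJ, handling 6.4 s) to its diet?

On beetle grubs, earthworms and wireworms alone, R = ΣλE/(1+Σλh) = 0.806/1.637 = 0.4923 kJ/s.
Profitability of cutworms: 5.7/6.4 = 0.8906 kJ/s.
0.8906 > 0.4923, so adding cutworms raises the average — include it.

Yes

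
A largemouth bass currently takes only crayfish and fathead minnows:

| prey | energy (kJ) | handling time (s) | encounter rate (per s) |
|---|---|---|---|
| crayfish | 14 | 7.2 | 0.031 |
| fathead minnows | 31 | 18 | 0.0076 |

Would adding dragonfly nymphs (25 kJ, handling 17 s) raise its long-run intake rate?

Intake rate on the current diet: R = (0.031×14 + 0.0076×31) / (1 + 0.031×7.2 + 0.0076×18) = 0.6696/1.36 = 0.4924 kJ/s.
Profitability of dragonfly nymphs: 25/17 = 1.471 kJ/s.
Since 1.471 > R, including dragonfly nymphs increases the long-run rate.

Yes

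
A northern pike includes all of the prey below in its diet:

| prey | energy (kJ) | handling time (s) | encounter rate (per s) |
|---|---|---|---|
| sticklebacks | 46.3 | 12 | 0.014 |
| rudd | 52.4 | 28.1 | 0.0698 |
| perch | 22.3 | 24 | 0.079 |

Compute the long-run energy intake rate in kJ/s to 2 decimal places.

1.21 kJ/s

Energy encountered per unit search time: 0.014×46.3 + 0.0698×52.4 + 0.079×22.3 = 6.067 kJ/s.
Handling time per unit search time: 0.014×12 + 0.0698×28.1 + 0.079×24 = 4.025.
Rate = 6.067/(1 + 4.025) = 1.207 kJ/s.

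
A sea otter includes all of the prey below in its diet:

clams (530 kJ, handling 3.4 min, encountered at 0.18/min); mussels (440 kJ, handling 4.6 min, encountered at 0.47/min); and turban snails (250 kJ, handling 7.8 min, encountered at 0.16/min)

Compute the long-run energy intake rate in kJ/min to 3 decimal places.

R = (0.18×530 + 0.47×440 + 0.16×250) / (1 + 0.18×3.4 + 0.47×4.6 + 0.16×7.8) = 342.2/5.022 = 68.14 kJ/min.

68.140 kJ/min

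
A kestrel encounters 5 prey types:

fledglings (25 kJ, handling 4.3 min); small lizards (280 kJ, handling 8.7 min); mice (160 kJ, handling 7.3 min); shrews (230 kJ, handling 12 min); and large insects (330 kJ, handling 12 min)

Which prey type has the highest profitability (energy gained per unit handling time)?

Profitability E/h (kJ/min): fledglings = 25/4.3 = 5.81, small lizards = 280/8.7 = 32.2, mice = 160/7.3 = 21.9, shrews = 230/12 = 19.2, large insects = 330/12 = 27.5.
Ranked: small lizards > large insects > mice > shrews > fledglings.

small lizards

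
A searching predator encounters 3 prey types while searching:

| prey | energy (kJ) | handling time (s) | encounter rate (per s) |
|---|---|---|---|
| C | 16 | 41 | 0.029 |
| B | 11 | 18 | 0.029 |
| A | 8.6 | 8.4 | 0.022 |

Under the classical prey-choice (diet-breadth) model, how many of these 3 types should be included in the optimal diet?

3

E/h in descending order: A 1.02, B 0.611, C 0.39 kJ/s. The optimal diet is the largest prefix of this list for which every included type satisfies E_i/h_i > R on the types above it.
Rate on top 1: 0.1597. B: 0.611 > 0.1597 → include.
Rate on top 2: 0.2978. C: 0.39 > 0.2978 → include.
Optimal diet: A, B, C — 3 of 3 types.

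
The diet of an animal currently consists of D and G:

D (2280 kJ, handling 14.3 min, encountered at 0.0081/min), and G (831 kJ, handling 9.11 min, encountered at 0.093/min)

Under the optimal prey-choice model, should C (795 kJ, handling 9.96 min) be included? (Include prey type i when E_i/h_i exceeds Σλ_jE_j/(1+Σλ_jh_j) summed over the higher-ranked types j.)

Yes

Current rate: (0.0081×2280 + 0.093×831)/(1 + 0.0081×14.3 + 0.093×9.11) = 48.78 kJ/min.
Profitability of C: 795/9.96 = 79.82 kJ/min.
Since 79.82 > R, including C increases the long-run rate.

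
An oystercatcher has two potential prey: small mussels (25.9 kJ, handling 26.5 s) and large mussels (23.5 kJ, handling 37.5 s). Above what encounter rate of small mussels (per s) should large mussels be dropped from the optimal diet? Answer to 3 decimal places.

0.067 per s

Drop large mussels once their profitability E₂/h₂ falls below the rate achievable on small mussels alone: E₂/h₂ = λE₁/(1 + λh₁).
Solve for λ: λE₁h₂ = E₂(1 + λh₁) → λ(E₁h₂ − E₂h₁) = E₂ → λ = E₂/(E₁h₂ − E₂h₁).
λ = 23.5/(25.9×37.5 − 23.5×26.5) = 23.5/348.5 = 0.06743 per s.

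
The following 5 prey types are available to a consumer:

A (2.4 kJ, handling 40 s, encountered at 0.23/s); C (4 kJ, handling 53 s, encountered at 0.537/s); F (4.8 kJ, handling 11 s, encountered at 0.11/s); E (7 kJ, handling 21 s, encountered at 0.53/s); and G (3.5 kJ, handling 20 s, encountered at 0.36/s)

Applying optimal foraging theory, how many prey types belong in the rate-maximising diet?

Rank by E/h (kJ/s): F 0.436, E 0.333, G 0.175, C 0.0755, A 0.06. Include each in turn until the next type's E/h falls below the running intake rate.
Rate on top 1: 0.2389. E: 0.333 > 0.2389 → include.
Rate on top 2: 0.3177. G: 0.175 < 0.3177 → exclude; stop.
Optimal diet: F, E — 2 of 5 types.

2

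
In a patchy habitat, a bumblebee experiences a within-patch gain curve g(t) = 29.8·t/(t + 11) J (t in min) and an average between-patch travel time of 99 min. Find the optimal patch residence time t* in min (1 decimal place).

33.0 min

Maximise g(t)/(T+t): set derivative to zero → g'(t)(T+t) = g(t).
g'(t) = 29.8·11/(t + 11)². Setting 29.8·11/(t+11)² = 29.8t/[(t+11)(99+t)] gives 11(99+t) = t(t+11), so t² = 11×99 = 1089.
t* = √1089 = 33 min.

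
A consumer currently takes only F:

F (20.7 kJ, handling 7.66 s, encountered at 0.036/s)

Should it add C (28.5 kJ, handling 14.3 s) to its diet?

Yes

Current rate: (0.036×20.7)/(1 + 0.036×7.66) = 0.5841 kJ/s.
C: E/h = 28.5/14.3 = 1.993 kJ/s.
Since 1.993 > R, including C increases the long-run rate.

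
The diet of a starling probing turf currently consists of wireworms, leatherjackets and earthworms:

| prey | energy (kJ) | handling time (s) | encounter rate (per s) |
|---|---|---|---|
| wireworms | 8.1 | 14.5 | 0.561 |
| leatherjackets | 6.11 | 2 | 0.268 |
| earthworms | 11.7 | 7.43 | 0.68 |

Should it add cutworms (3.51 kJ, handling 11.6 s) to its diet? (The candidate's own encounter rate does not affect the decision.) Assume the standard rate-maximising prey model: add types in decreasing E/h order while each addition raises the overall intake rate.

No

On wireworms, leatherjackets and earthworms alone, R = ΣλE/(1+Σλh) = 14.14/14.72 = 0.9602 kJ/s.
cutworms: E/h = 3.51/11.6 = 0.3026 kJ/s.
0.3026 < 0.9602, so adding cutworms would lower the average — exclude it.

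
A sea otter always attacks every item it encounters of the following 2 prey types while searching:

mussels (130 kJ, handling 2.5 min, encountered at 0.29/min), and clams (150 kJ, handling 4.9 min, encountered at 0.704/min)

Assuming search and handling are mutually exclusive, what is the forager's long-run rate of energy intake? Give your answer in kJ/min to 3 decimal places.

27.693 kJ/min

R = Σλ_iE_i / (1 + Σλ_ih_i)
Numerator: 0.29×130 + 0.704×150 = 143.3
Denominator: 1 + 0.29×2.5 + 0.704×4.9 = 5.175
R = 143.3/5.175 = 27.69 kJ/min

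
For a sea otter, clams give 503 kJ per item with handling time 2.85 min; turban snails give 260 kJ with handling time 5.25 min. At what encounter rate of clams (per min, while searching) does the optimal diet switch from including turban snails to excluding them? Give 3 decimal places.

At the threshold, the rate on clams alone equals the profitability of turban snails: λ·503/(1 + λ·2.85) = 260/5.25 = 49.52.
Rearranging, λ(503 − 49.52×2.85) = 49.52, so λ = 49.52/361.9 = 0.1369 per min.

0.137 per min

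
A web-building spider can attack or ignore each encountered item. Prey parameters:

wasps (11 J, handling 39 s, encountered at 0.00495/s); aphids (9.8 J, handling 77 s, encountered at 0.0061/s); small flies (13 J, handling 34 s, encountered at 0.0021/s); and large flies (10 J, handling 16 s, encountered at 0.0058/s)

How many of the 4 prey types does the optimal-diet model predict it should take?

Profitabilities (E/h, J/s): large flies 0.625, small flies 0.382, wasps 0.282, aphids 0.127. Add prey in this order while the next type's profitability exceeds the intake rate on those already taken.
Rate on top 1: 0.05307. small flies: 0.382 > 0.05307 → include.
Rate on top 2: 0.07327. wasps: 0.282 > 0.07327 → include.
Rate on top 3: 0.103. aphids: 0.127 > 0.103 → include.
Optimal diet: large flies, small flies, wasps, aphids — 4 of 4 types.

4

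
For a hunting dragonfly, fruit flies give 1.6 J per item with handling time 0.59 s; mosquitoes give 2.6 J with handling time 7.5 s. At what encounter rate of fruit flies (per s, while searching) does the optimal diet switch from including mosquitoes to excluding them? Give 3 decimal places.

0.248 per s

The zero-one rule: include mosquitoes iff E₂/h₂ > λE₁/(1+λh₁). Equality gives the switch point.
λE₁h₂ = E₂ + λE₂h₁ ⇒ λ = E₂/(E₁h₂ − E₂h₁) = 2.6/(12 − 1.534) = 0.2484 per s.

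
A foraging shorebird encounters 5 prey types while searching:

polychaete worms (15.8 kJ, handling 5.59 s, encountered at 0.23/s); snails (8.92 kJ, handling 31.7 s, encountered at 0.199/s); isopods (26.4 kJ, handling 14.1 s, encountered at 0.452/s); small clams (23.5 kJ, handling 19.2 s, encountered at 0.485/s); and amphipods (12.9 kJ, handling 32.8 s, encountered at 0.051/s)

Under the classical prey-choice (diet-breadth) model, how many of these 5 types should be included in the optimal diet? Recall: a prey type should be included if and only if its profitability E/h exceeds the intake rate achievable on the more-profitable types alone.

2

Profitabilities (E/h, kJ/s): polychaete worms 2.83, isopods 1.87, small clams 1.22, amphipods 0.393, snails 0.281. Add prey in this order while the next type's profitability exceeds the intake rate on those already taken.
Rate on top 1: 1.59. isopods: 1.87 > 1.59 → include.
Rate on top 2: 1.798. small clams: 1.22 < 1.798 → exclude; stop.
Optimal diet: polychaete worms, isopods — 2 of 5 types.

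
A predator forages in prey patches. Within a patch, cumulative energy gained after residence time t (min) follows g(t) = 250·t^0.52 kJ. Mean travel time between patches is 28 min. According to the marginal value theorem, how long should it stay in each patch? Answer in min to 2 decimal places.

By the marginal value theorem, leave when the instantaneous gain rate g'(t) equals the habitat-wide average g(t)/(T + t).
g'(t) = 0.52·250·t^-0.48. Setting 0.52·250·t^-0.48 = 250·t^0.52/(28+t) gives 0.52(28+t) = t, so 0.48·t = 0.52×28.
t* = 0.52×28/0.48 = 30.33 min.

30.33 min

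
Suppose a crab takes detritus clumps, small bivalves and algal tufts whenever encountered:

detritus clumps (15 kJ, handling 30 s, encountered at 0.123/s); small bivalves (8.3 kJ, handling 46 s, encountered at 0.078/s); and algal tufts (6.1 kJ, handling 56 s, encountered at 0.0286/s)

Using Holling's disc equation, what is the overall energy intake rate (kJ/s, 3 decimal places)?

R = (0.123×15 + 0.078×8.3 + 0.0286×6.1) / (1 + 0.123×30 + 0.078×46 + 0.0286×56) = 2.667/9.88 = 0.2699 kJ/s.

0.270 kJ/s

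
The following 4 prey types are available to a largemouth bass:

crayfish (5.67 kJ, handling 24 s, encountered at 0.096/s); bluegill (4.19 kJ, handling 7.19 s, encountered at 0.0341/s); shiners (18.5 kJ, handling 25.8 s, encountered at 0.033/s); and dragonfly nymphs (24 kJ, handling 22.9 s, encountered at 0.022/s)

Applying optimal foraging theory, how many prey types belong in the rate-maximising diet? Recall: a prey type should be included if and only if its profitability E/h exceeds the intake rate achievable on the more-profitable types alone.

3

E/h in descending order: dragonfly nymphs 1.05, shiners 0.717, bluegill 0.583, crayfish 0.236 kJ/s. The optimal diet is the largest prefix of this list for which every included type satisfies E_i/h_i > R on the types above it.
Rate on top 1: 0.3511. shiners: 0.717 > 0.3511 → include.
Rate on top 2: 0.4834. bluegill: 0.583 > 0.4834 → include.
Rate on top 3: 0.4928. crayfish: 0.236 < 0.4928 → exclude; stop.
Optimal diet: dragonfly nymphs, shiners, bluegill — 3 of 4 types.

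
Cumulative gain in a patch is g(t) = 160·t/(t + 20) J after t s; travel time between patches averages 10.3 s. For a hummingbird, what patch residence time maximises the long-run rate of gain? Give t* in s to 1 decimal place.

14.4 s

By the marginal value theorem, leave when the instantaneous gain rate g'(t) equals the habitat-wide average g(t)/(T + t).
g'(t) = 160·20/(t + 20)². Setting 160·20/(t+20)² = 160t/[(t+20)(10.3+t)] gives 20(10.3+t) = t(t+20), so t² = 20×10.3 = 206.
t* = √206 = 14.35 s.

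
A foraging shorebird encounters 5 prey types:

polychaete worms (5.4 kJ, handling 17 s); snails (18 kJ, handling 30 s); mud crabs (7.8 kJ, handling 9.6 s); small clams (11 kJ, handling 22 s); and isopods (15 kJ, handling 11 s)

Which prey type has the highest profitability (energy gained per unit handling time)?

isopods

In descending order of E/h:
isopods: 15/11 = 1.36 kJ/s
mud crabs: 7.8/9.6 = 0.812 kJ/s
snails: 18/30 = 0.6 kJ/s
small clams: 11/22 = 0.5 kJ/s
polychaete worms: 5.4/17 = 0.318 kJ/s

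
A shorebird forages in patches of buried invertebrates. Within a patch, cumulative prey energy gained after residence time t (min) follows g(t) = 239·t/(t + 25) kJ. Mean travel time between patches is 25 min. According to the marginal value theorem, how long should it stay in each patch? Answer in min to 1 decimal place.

By the marginal value theorem, leave when the instantaneous gain rate g'(t) equals the habitat-wide average g(t)/(T + t).
g'(t) = 239·25/(t + 25)². Setting 239·25/(t+25)² = 239t/[(t+25)(25+t)] gives 25(25+t) = t(t+25), so t² = 25×25 = 625.
t* = √625 = 25 min.

25.0 min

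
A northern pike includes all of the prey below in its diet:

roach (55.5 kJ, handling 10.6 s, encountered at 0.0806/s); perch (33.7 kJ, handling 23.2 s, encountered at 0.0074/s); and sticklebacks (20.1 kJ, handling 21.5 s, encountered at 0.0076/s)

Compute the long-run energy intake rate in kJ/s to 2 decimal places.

2.23 kJ/s

R = Σλ_iE_i / (1 + Σλ_ih_i)
Numerator: 0.0806×55.5 + 0.0074×33.7 + 0.0076×20.1 = 4.875
Denominator: 1 + 0.0806×10.6 + 0.0074×23.2 + 0.0076×21.5 = 2.189
R = 4.875/2.189 = 2.227 kJ/s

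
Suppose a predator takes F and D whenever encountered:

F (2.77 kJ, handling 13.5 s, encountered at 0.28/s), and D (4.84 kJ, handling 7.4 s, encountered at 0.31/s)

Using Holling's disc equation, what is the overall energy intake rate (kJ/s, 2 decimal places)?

0.32 kJ/s

R = Σλ_iE_i / (1 + Σλ_ih_i)
Numerator: 0.28×2.77 + 0.31×4.84 = 2.276
Denominator: 1 + 0.28×13.5 + 0.31×7.4 = 7.074
R = 2.276/7.074 = 0.3217 kJ/s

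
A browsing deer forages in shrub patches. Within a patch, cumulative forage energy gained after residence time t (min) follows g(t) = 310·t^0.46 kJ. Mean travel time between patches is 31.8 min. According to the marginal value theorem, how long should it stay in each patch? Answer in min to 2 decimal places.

Optimal t* satisfies g'(t*) = g(t*)/(T + t*).
g'(t) = 0.46·310·t^-0.54. Setting 0.46·310·t^-0.54 = 310·t^0.46/(31.8+t) gives 0.46(31.8+t) = t, so 0.54·t = 0.46×31.8.
t* = 0.46×31.8/0.54 = 27.09 min.

27.09 min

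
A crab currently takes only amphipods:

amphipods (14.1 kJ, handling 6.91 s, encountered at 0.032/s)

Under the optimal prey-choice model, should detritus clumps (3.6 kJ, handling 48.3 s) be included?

No

Intake rate on the current diet: R = (0.032×14.1) / (1 + 0.032×6.91) = 0.4512/1.221 = 0.3695 kJ/s.
detritus clumps: E/h = 3.6/48.3 = 0.07453 kJ/s.
0.07453 < 0.3695, so adding detritus clumps would lower the average — exclude it.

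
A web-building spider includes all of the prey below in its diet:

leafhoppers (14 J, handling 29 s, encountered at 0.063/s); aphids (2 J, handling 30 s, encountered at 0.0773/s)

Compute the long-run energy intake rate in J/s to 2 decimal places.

Energy encountered per unit search time: 0.063×14 + 0.0773×2 = 1.037 J/s.
Handling time per unit search time: 0.063×29 + 0.0773×30 = 4.146.
Rate = 1.037/(1 + 4.146) = 0.2014 J/s.

0.20 J/s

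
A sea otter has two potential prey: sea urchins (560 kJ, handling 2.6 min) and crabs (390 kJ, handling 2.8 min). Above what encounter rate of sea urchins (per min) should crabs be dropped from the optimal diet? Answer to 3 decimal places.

0.704 per min

At the threshold, the rate on sea urchins alone equals the profitability of crabs: λ·560/(1 + λ·2.6) = 390/2.8 = 139.3.
Rearranging, λ(560 − 139.3×2.6) = 139.3, so λ = 139.3/197.9 = 0.704 per min.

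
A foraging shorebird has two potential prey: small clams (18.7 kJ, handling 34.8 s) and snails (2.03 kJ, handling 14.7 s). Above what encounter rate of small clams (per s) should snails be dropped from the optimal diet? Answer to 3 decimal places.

0.010 per s

The zero-one rule: include snails iff E₂/h₂ > λE₁/(1+λh₁). Equality gives the switch point.
λE₁h₂ = E₂ + λE₂h₁ ⇒ λ = E₂/(E₁h₂ − E₂h₁) = 2.03/(274.9 − 70.64) = 0.009939 per s.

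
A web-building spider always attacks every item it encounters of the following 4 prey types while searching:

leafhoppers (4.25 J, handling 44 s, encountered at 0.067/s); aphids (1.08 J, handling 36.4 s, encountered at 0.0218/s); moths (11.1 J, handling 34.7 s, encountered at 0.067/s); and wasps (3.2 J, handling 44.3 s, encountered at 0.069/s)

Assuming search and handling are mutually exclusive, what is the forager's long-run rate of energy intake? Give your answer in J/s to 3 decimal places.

R = Σλ_iE_i / (1 + Σλ_ih_i)
Numerator: 0.067×4.25 + 0.0218×1.08 + 0.067×11.1 + 0.069×3.2 = 1.273
Denominator: 1 + 0.067×44 + 0.0218×36.4 + 0.067×34.7 + 0.069×44.3 = 10.12
R = 1.273/10.12 = 0.1257 J/s

0.126 J/s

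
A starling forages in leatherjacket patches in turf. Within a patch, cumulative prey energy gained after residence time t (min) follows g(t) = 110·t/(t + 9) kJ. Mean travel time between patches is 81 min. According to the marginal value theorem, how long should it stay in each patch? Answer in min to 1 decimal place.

By the marginal value theorem, leave when the instantaneous gain rate g'(t) equals the habitat-wide average g(t)/(T + t).
g'(t) = 110·9/(t + 9)². Setting 110·9/(t+9)² = 110t/[(t+9)(81+t)] gives 9(81+t) = t(t+9), so t² = 9×81 = 729.
t* = √729 = 27 min.

27.0 min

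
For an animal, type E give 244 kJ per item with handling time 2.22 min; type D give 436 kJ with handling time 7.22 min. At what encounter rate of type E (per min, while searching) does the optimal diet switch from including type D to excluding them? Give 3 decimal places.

Drop type D once their profitability E₂/h₂ falls below the rate achievable on type E alone: E₂/h₂ = λE₁/(1 + λh₁).
Solve for λ: λE₁h₂ = E₂(1 + λh₁) → λ(E₁h₂ − E₂h₁) = E₂ → λ = E₂/(E₁h₂ − E₂h₁).
λ = 436/(244×7.22 − 436×2.22) = 436/793.8 = 0.5493 per min.

0.549 per min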